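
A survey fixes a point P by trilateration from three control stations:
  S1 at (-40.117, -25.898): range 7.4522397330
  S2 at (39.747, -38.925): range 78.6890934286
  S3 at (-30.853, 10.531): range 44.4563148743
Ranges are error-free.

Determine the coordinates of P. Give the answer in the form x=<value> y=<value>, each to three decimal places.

x=-38.735 y=-33.221

eq1: (x + 40.117)² + (y + 25.898)² = 7.4522397330²
eq2: (x − 39.747)² + (y + 38.925)² = 78.6890934286²
eq3: (x + 30.853)² + (y − 10.531)² = 44.4563148743²
eq3−eq2, eq3−eq1 (x²,y² cancel):
  141.200·x − 98.912·y = -2183.439428
  -18.528·x − 72.858·y = 3138.098578
det = 141.200·-72.858 − -98.912·-18.528 = -12120.191136
x = (-2183.439428·-72.858 − -98.912·3138.098578) / -12120.191136 = -38.735085
y = (141.200·3138.098578 − -2183.439428·-18.528) / -12120.191136 = -33.220990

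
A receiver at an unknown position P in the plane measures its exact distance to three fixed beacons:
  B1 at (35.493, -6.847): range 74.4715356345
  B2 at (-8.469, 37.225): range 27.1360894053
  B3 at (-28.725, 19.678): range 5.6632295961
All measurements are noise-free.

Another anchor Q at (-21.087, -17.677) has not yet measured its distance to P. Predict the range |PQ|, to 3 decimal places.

eq1: (x − 35.493)² + (y + 6.847)² = 74.4715356345²
eq2: (x + 8.469)² + (y − 37.225)² = 27.1360894053²
eq3: (x + 28.725)² + (y − 19.678)² = 5.6632295961²
eq1−eq2, eq1−eq3 (x²,y² cancel):
  -87.924·x + 88.144·y = 4960.432400
  -128.436·x + 53.050·y = 5419.652301
det = -87.924·53.050 − 88.144·-128.436 = 6656.494584
x = (4960.432400·53.050 − 88.144·5419.652301) / 6656.494584 = -32.233016
y = (-87.924·5419.652301 − 4960.432400·-128.436) / 6656.494584 = 24.123897
|P − Q| = √((-32.233016 − -21.087)² + (24.123897 − -17.677)²) = 43.261399

43.261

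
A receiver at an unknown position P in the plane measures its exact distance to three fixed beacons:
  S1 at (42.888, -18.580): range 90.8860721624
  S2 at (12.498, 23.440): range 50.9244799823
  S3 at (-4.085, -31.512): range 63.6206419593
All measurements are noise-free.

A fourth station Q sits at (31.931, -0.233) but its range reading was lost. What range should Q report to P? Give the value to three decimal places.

73.786

eq1: (x − 42.888)² + (y + 18.580)² = 90.8860721624²
eq2: (x − 12.498)² + (y − 23.440)² = 50.9244799823²
eq3: (x + 4.085)² + (y + 31.512)² = 63.6206419593²
eq1−eq3, eq1−eq2 (x²,y² cancel):
  -93.946·x − 25.864·y = 3037.788455
  -60.780·x + 84.040·y = 4188.012112
det = -93.946·84.040 − -25.864·-60.780 = -9467.235760
x = (3037.788455·84.040 − -25.864·4188.012112) / -9467.235760 = -38.407672
y = (-93.946·4188.012112 − 3037.788455·-60.780) / -9467.235760 = 22.056090
|P − Q| = √((-38.407672 − 31.931)² + (22.056090 − -0.233)²) = 73.785719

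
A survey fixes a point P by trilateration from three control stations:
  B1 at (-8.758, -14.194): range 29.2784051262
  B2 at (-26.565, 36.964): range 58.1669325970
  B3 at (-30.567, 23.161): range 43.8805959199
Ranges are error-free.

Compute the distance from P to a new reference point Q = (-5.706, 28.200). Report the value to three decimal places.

57.848

eq1: (x + 8.758)² + (y + 14.194)² = 29.2784051262²
eq2: (x + 26.565)² + (y − 36.964)² = 58.1669325970²
eq3: (x + 30.567)² + (y − 23.161)² = 43.8805959199²
eq2−eq1, eq2−eq3 (x²,y² cancel):
  35.614·x − 102.316·y = 732.302720
  -8.004·x − 27.606·y = 856.622238
det = 35.614·-27.606 − -102.316·-8.004 = -1802.097348
x = (732.302720·-27.606 − -102.316·856.622238) / -1802.097348 = -37.417630
y = (35.614·856.622238 − 732.302720·-8.004) / -1802.097348 = -20.181538
|P − Q| = √((-37.417630 − -5.706)² + (-20.181538 − 28.200)²) = 57.848083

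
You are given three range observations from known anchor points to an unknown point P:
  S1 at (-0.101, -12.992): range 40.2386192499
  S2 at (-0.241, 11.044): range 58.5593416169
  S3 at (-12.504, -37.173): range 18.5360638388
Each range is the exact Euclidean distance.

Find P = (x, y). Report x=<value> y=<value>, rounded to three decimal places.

x=-30.968 y=-38.806

eq1: (x + 0.101)² + (y + 12.992)² = 40.2386192499²
eq2: (x + 0.241)² + (y − 11.044)² = 58.5593416169²
eq3: (x + 12.504)² + (y + 37.173)² = 18.5360638388²
eq3−eq2, eq3−eq1 (x²,y² cancel):
  24.526·x + 96.434·y = -4501.764756
  24.806·x + 48.362·y = -2644.940497
det = 24.526·48.362 − 96.434·24.806 = -1206.015392
x = (-4501.764756·48.362 − 96.434·-2644.940497) / -1206.015392 = -30.967967
y = (24.526·-2644.940497 − -4501.764756·24.806) / -1206.015392 = -38.806276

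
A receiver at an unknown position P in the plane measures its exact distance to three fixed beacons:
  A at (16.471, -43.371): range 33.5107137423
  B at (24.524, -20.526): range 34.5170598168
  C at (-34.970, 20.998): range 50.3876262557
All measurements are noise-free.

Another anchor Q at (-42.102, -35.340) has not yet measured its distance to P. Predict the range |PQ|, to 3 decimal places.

eq1: (x − 16.471)² + (y + 43.371)² = 33.5107137423²
eq2: (x − 24.524)² + (y + 20.526)² = 34.5170598168²
eq3: (x + 34.970)² + (y − 20.998)² = 50.3876262557²
eq1−eq2, eq1−eq3 (x²,y² cancel):
  16.106·x + 45.690·y = -1198.053713
  -102.882·x + 128.738·y = -1904.465522
det = 16.106·128.738 − 45.690·-102.882 = 6774.132808
x = (-1198.053713·128.738 − 45.690·-1904.465522) / 6774.132808 = -9.923043
y = (16.106·-1904.465522 − -1198.053713·-102.882) / 6774.132808 = -22.723423
|P − Q| = √((-9.923043 − -42.102)² + (-22.723423 − -35.340)²) = 34.563902

34.564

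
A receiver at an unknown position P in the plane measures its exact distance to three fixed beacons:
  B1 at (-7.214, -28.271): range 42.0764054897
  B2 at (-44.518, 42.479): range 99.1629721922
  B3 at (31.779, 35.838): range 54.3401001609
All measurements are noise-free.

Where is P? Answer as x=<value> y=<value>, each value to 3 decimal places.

x=33.705 y=-18.468

eq1: (x + 7.214)² + (y + 28.271)² = 42.0764054897²
eq2: (x + 44.518)² + (y − 42.479)² = 99.1629721922²
eq3: (x − 31.779)² + (y − 35.838)² = 54.3401001609²
eq2−eq3, eq2−eq1 (x²,y² cancel):
  152.594·x − 13.282·y = 5388.397888
  74.608·x − 141.500·y = 5127.844627
det = 152.594·-141.500 − -13.282·74.608 = -20601.107544
x = (5388.397888·-141.500 − -13.282·5127.844627) / -20601.107544 = 33.704512
y = (152.594·5127.844627 − 5388.397888·74.608) / -20601.107544 = -18.467975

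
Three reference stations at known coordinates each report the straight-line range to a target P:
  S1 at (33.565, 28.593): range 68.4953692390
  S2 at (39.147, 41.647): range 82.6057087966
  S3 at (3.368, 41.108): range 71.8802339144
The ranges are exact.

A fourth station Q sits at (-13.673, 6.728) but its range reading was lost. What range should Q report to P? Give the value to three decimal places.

39.529

eq1: (x − 33.565)² + (y − 28.593)² = 68.4953692390²
eq2: (x − 39.147)² + (y − 41.647)² = 82.6057087966²
eq3: (x − 3.368)² + (y − 41.108)² = 71.8802339144²
eq3−eq2, eq3−eq1 (x²,y² cancel):
  71.558·x + 1.078·y = -91.185968
  60.394·x − 25.030·y = 718.110206
det = 71.558·-25.030 − 1.078·60.394 = -1856.201472
x = (-91.185968·-25.030 − 1.078·718.110206) / -1856.201472 = -0.812553
y = (71.558·718.110206 − -91.185968·60.394) / -1856.201472 = -30.650560
|P − Q| = √((-0.812553 − -13.673)² + (-30.650560 − 6.728)²) = 39.529076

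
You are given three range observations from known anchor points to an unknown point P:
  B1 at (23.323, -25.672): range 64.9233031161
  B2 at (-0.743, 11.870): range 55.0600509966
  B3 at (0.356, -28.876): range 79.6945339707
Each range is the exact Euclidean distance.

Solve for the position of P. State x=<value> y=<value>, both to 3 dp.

x=49.855 y=33.582

eq1: (x − 23.323)² + (y + 25.672)² = 64.9233031161²
eq2: (x + 0.743)² + (y − 11.870)² = 55.0600509966²
eq3: (x − 0.356)² + (y + 28.876)² = 79.6945339707²
eq2−eq3, eq2−eq1 (x²,y² cancel):
  2.198·x − 81.492·y = -2627.108366
  48.132·x − 75.084·y = -121.861108
det = 2.198·-75.084 − -81.492·48.132 = 3757.338312
x = (-2627.108366·-75.084 − -81.492·-121.861108) / 3757.338312 = 49.855266
y = (2.198·-121.861108 − -2627.108366·48.132) / 3757.338312 = 33.582318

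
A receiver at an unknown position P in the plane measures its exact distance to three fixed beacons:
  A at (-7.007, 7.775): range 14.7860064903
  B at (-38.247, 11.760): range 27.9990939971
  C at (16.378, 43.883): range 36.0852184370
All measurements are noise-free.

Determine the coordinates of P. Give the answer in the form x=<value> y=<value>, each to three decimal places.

x=-12.061 y=21.671

eq1: (x + 7.007)² + (y − 7.775)² = 14.7860064903²
eq2: (x + 38.247)² + (y − 11.760)² = 27.9990939971²
eq3: (x − 16.378)² + (y − 43.883)² = 36.0852184370²
eq2−eq1, eq2−eq3 (x²,y² cancel):
  62.480·x − 7.970·y = -926.258658
  109.250·x + 64.246·y = 74.632239
det = 62.480·64.246 − -7.970·109.250 = 4884.812580
x = (-926.258658·64.246 − -7.970·74.632239) / 4884.812580 = -12.060564
y = (62.480·74.632239 − -926.258658·109.250) / 4884.812580 = 21.670592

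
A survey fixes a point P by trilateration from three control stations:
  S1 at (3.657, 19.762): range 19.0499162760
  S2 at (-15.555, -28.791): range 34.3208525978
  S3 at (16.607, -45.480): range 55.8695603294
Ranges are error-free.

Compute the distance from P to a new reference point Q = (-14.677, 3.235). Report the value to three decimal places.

6.845

eq1: (x − 3.657)² + (y − 19.762)² = 19.0499162760²
eq2: (x + 15.555)² + (y + 28.791)² = 34.3208525978²
eq3: (x − 16.607)² + (y + 45.480)² = 55.8695603294²
eq2−eq3, eq2−eq1 (x²,y² cancel):
  64.324·x − 33.378·y = -670.143705
  38.424·x + 97.106·y = 148.052200
det = 64.324·97.106 − -33.378·38.424 = 7528.762616
x = (-670.143705·97.106 − -33.378·148.052200) / 7528.762616 = -7.987141
y = (64.324·148.052200 − -670.143705·38.424) / 7528.762616 = 4.685087
|P − Q| = √((-7.987141 − -14.677)² + (4.685087 − 3.235)²) = 6.845215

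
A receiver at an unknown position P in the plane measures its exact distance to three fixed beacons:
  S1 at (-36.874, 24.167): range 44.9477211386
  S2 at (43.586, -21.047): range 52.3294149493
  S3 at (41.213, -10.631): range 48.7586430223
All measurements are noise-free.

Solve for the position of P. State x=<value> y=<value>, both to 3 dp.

eq1: (x + 36.874)² + (y − 24.167)² = 44.9477211386²
eq2: (x − 43.586)² + (y + 21.047)² = 52.3294149493²
eq3: (x − 41.213)² + (y + 10.631)² = 48.7586430223²
eq2−eq3, eq2−eq1 (x²,y² cancel):
  -4.746·x + 20.832·y = -170.223675
  -160.920·x + 90.428·y = 319.090193
det = -4.746·90.428 − 20.832·-160.920 = 2923.114152
x = (-170.223675·90.428 − 20.832·319.090193) / 2923.114152 = -7.539998
y = (-4.746·319.090193 − -170.223675·-160.920) / 2923.114152 = -9.889041

x=-7.540 y=-9.889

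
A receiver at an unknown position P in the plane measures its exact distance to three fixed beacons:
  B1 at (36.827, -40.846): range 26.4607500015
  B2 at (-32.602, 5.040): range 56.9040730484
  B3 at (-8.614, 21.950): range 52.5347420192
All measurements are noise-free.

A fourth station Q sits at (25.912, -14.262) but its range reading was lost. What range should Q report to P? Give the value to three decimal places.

eq1: (x − 36.827)² + (y + 40.846)² = 26.4607500015²
eq2: (x + 32.602)² + (y − 5.040)² = 56.9040730484²
eq3: (x + 8.614)² + (y − 21.950)² = 52.5347420192²
eq3−eq1, eq3−eq2 (x²,y² cancel):
  90.882·x − 125.592·y = 4528.347977
  -47.976·x − 33.820·y = 54.114098
det = 90.882·-33.820 − -125.592·-47.976 = -9099.031032
x = (4528.347977·-33.820 − -125.592·54.114098) / -9099.031032 = 16.084397
y = (90.882·54.114098 − 4528.347977·-47.976) / -9099.031032 = -24.416888
|P − Q| = √((16.084397 − 25.912)² + (-24.416888 − -14.262)²) = 14.131650

14.132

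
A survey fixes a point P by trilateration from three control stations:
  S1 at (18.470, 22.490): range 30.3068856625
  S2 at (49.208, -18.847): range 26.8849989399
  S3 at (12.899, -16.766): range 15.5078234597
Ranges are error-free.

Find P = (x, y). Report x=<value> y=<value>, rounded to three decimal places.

eq1: (x − 18.470)² + (y − 22.490)² = 30.3068856625²
eq2: (x − 49.208)² + (y + 18.847)² = 26.8849989399²
eq3: (x − 12.899)² + (y + 16.766)² = 15.5078234597²
eq1−eq2, eq1−eq3 (x²,y² cancel):
  61.476·x − 82.674·y = 2125.399824
  -11.142·x − 78.512·y = 278.556687
det = 61.476·-78.512 − -82.674·-11.142 = -5747.757420
x = (2125.399824·-78.512 − -82.674·278.556687) / -5747.757420 = 25.025412
y = (61.476·278.556687 − 2125.399824·-11.142) / -5747.757420 = -7.099422

x=25.025 y=-7.099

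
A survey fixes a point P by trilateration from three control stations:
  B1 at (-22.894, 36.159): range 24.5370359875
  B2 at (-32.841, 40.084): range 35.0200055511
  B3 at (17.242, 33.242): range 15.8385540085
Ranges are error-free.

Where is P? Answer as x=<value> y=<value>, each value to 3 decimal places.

x=1.410 y=32.786

eq1: (x + 22.894)² + (y − 36.159)² = 24.5370359875²
eq2: (x + 32.841)² + (y − 40.084)² = 35.0200055511²
eq3: (x − 17.242)² + (y − 33.242)² = 15.8385540085²
eq1−eq3, eq1−eq2 (x²,y² cancel):
  80.272·x − 5.834·y = -78.085047
  -19.894·x + 7.850·y = 229.315166
det = 80.272·7.850 − -5.834·-19.894 = 514.073604
x = (-78.085047·7.850 − -5.834·229.315166) / 514.073604 = 1.410026
y = (80.272·229.315166 − -78.085047·-19.894) / 514.073604 = 32.785506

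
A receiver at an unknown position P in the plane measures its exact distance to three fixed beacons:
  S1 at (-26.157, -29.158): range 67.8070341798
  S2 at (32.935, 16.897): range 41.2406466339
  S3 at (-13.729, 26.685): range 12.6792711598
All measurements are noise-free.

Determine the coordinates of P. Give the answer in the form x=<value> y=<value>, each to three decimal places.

x=-4.133 y=34.973

eq1: (x + 26.157)² + (y + 29.158)² = 67.8070341798²
eq2: (x − 32.935)² + (y − 16.897)² = 41.2406466339²
eq3: (x + 13.729)² + (y − 26.685)² = 12.6792711598²
eq2−eq1, eq2−eq3 (x²,y² cancel):
  -118.184·x − 92.110·y = -2732.848170
  -93.328·x + 19.576·y = 1070.378850
det = -118.184·19.576 − -92.110·-93.328 = -10910.012064
x = (-2732.848170·19.576 − -92.110·1070.378850) / -10910.012064 = -4.133301
y = (-118.184·1070.378850 − -2732.848170·-93.328) / -10910.012064 = 34.972730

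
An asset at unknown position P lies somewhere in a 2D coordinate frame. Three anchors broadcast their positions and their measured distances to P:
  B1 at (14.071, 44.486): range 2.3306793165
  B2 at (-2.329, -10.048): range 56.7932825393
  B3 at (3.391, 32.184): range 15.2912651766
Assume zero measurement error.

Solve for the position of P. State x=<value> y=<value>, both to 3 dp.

x=11.790 y=44.962

eq1: (x − 14.071)² + (y − 44.486)² = 2.3306793165²
eq2: (x + 2.329)² + (y + 10.048)² = 56.7932825393²
eq3: (x − 3.391)² + (y − 32.184)² = 15.2912651766²
eq1−eq3, eq1−eq2 (x²,y² cancel):
  -21.360·x − 24.604·y = -1358.079225
  -32.800·x − 109.068·y = -5290.655568
det = -21.360·-109.068 − -24.604·-32.800 = 1522.681280
x = (-1358.079225·-109.068 − -24.604·-5290.655568) / 1522.681280 = 11.789529
y = (-21.360·-5290.655568 − -1358.079225·-32.800) / 1522.681280 = 44.962400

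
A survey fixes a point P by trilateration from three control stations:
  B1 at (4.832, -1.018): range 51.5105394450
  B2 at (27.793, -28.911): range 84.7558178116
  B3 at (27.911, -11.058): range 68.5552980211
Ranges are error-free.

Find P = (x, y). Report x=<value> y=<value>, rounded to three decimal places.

eq1: (x − 4.832)² + (y + 1.018)² = 51.5105394450²
eq2: (x − 27.793)² + (y + 28.911)² = 84.7558178116²
eq3: (x − 27.911)² + (y + 11.058)² = 68.5552980211²
eq3−eq2, eq3−eq1 (x²,y² cancel):
  -0.236·x − 35.706·y = -1776.726281
  -46.158·x + 20.080·y = 1169.574476
det = -0.236·20.080 − -35.706·-46.158 = -1652.856428
x = (-1776.726281·20.080 − -35.706·1169.574476) / -1652.856428 = -3.680999
y = (-0.236·1169.574476 − -1776.726281·-46.158) / -1652.856428 = 49.784210

x=-3.681 y=49.784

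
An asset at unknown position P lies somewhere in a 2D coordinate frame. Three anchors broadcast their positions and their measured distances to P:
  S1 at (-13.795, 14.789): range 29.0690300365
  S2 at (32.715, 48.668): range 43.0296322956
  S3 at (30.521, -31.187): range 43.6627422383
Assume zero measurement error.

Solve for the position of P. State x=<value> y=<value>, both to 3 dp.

x=14.797 y=9.546

eq1: (x + 13.795)² + (y − 14.789)² = 29.0690300365²
eq2: (x − 32.715)² + (y − 48.668)² = 43.0296322956²
eq3: (x − 30.521)² + (y + 31.187)² = 43.6627422383²
eq1−eq3, eq1−eq2 (x²,y² cancel):
  88.632·x − 91.952·y = 433.717311
  93.020·x + 67.758·y = 2023.288155
det = 88.632·67.758 − -91.952·93.020 = 14558.902096
x = (433.717311·67.758 − -91.952·2023.288155) / 14558.902096 = 14.797353
y = (88.632·2023.288155 − 433.717311·93.020) / 14558.902096 = 9.546303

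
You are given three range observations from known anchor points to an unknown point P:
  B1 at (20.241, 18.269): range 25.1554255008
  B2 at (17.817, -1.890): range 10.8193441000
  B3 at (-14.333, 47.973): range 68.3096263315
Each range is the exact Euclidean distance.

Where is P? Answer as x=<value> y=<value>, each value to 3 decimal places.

x=27.953 y=-5.675

eq1: (x − 20.241)² + (y − 18.269)² = 25.1554255008²
eq2: (x − 17.817)² + (y + 1.890)² = 10.8193441000²
eq3: (x + 14.333)² + (y − 47.973)² = 68.3096263315²
eq3−eq2, eq3−eq1 (x²,y² cancel):
  64.300·x − 99.726·y = 2363.320814
  69.148·x − 59.408·y = 2270.020441
det = 64.300·-59.408 − -99.726·69.148 = 3075.919048
x = (2363.320814·-59.408 − -99.726·2270.020441) / 3075.919048 = 27.952587
y = (64.300·2270.020441 − 2363.320814·69.148) / 3075.919048 = -5.675245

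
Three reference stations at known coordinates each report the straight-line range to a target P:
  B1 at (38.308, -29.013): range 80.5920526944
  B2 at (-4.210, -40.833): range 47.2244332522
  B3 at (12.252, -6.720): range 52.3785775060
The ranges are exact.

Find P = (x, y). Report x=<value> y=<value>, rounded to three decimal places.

eq1: (x − 38.308)² + (y + 29.013)² = 80.5920526944²
eq2: (x + 4.210)² + (y + 40.833)² = 47.2244332522²
eq3: (x − 12.252)² + (y + 6.720)² = 52.3785775060²
eq2−eq1, eq2−eq3 (x²,y² cancel):
  85.036·x + 23.640·y = -3640.732818
  32.924·x + 68.226·y = -2003.156371
det = 85.036·68.226 − 23.640·32.924 = 5023.342776
x = (-3640.732818·68.226 − 23.640·-2003.156371) / 5023.342776 = -40.020765
y = (85.036·-2003.156371 − -3640.732818·32.924) / 5023.342776 = -10.047675

x=-40.021 y=-10.048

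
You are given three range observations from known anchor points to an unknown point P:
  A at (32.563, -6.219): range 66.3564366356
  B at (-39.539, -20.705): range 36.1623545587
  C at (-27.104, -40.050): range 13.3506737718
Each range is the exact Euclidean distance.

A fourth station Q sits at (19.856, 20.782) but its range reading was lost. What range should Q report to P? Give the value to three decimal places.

eq1: (x − 32.563)² + (y + 6.219)² = 66.3564366356²
eq2: (x + 39.539)² + (y + 20.705)² = 36.1623545587²
eq3: (x + 27.104)² + (y + 40.050)² = 13.3506737718²
eq1−eq3, eq1−eq2 (x²,y² cancel):
  -119.334·x − 67.662·y = 5464.540579
  -144.204·x − 28.972·y = 3988.465412
det = -119.334·-28.972 − -67.662·-144.204 = -6299.786400
x = (5464.540579·-28.972 − -67.662·3988.465412) / -6299.786400 = -17.706771
y = (-119.334·3988.465412 − 5464.540579·-144.204) / -6299.786400 = -49.533279
|P − Q| = √((-17.706771 − 19.856)² + (-49.533279 − 20.782)²) = 79.719510

79.720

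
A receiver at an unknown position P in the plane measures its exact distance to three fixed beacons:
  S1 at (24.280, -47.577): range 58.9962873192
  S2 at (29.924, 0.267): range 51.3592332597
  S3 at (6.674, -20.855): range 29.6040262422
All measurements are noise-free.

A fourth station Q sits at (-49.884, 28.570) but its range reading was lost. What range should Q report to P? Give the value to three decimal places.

eq1: (x − 24.280)² + (y + 47.577)² = 58.9962873192²
eq2: (x − 29.924)² + (y − 0.267)² = 51.3592332597²
eq3: (x − 6.674)² + (y + 20.855)² = 29.6040262422²
eq1−eq2, eq1−eq3 (x²,y² cancel):
  11.288·x + 95.688·y = -1114.781188
  -35.212·x + 53.444·y = 230.547520
det = 11.288·53.444 − 95.688·-35.212 = 3972.641728
x = (-1114.781188·53.444 − 95.688·230.547520) / 3972.641728 = -20.550304
y = (11.288·230.547520 − -1114.781188·-35.212) / 3972.641728 = -9.225915
|P − Q| = √((-20.550304 − -49.884)² + (-9.225915 − 28.570)²) = 47.843462

47.843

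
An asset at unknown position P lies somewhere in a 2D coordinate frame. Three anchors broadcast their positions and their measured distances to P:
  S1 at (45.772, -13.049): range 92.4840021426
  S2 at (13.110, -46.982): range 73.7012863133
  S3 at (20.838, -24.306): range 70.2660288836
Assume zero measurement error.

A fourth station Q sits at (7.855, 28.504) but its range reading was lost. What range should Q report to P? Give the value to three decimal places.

eq1: (x − 45.772)² + (y + 13.049)² = 92.4840021426²
eq2: (x − 13.110)² + (y + 46.982)² = 73.7012863133²
eq3: (x − 20.838)² + (y + 24.306)² = 70.2660288836²
eq2−eq3, eq2−eq1 (x²,y² cancel):
  15.456·x + 45.352·y = -859.611755
  65.324·x + 67.866·y = -3235.239087
det = 15.456·67.866 − 45.352·65.324 = -1913.637152
x = (-859.611755·67.866 − 45.352·-3235.239087) / -1913.637152 = -46.187519
y = (15.456·-3235.239087 − -859.611755·65.324) / -1913.637152 = -3.213474
|P − Q| = √((-46.187519 − 7.855)² + (-3.213474 − 28.504)²) = 62.662524

62.663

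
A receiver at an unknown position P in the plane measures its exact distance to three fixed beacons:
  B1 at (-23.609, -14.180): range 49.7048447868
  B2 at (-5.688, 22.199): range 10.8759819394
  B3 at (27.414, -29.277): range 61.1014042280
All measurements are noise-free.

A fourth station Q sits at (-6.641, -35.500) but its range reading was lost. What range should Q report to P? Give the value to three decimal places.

eq1: (x + 23.609)² + (y + 14.180)² = 49.7048447868²
eq2: (x + 5.688)² + (y − 22.199)² = 10.8759819394²
eq3: (x − 27.414)² + (y + 29.277)² = 61.1014042280²
eq1−eq2, eq1−eq3 (x²,y² cancel):
  35.842·x + 72.758·y = 2118.976276
  102.046·x − 30.194·y = -412.597159
det = 35.842·-30.194 − 72.758·102.046 = -8506.876216
x = (2118.976276·-30.194 − 72.758·-412.597159) / -8506.876216 = 3.992138
y = (35.842·-412.597159 − 2118.976276·102.046) / -8506.876216 = 27.157014
|P − Q| = √((3.992138 − -6.641)² + (27.157014 − -35.500)²) = 63.552853

63.553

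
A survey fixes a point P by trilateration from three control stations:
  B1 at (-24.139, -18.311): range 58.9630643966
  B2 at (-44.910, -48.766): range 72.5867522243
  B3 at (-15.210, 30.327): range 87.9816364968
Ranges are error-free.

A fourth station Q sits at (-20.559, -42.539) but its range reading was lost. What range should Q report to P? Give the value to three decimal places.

eq1: (x + 24.139)² + (y + 18.311)² = 58.9630643966²
eq2: (x + 44.910)² + (y + 48.766)² = 72.5867522243²
eq3: (x + 15.210)² + (y − 30.327)² = 87.9816364968²
eq1−eq3, eq1−eq2 (x²,y² cancel):
  17.858·x + 97.276·y = -4031.038411
  -41.542·x − 60.910·y = 1684.853179
det = 17.858·-60.910 − 97.276·-41.542 = 2953.308812
x = (-4031.038411·-60.910 − 97.276·1684.853179) / 2953.308812 = 27.641800
y = (17.858·1684.853179 − -4031.038411·-41.542) / 2953.308812 = -46.513690
|P − Q| = √((27.641800 − -20.559)² + (-46.513690 − -42.539)²) = 48.364401

48.364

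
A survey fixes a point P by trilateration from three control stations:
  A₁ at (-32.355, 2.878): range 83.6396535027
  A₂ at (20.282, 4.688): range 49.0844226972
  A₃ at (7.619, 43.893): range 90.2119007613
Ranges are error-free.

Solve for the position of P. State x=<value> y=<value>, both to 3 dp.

x=39.057 y=-40.664

eq1: (x + 32.355)² + (y − 2.878)² = 83.6396535027²
eq2: (x − 20.282)² + (y − 4.688)² = 49.0844226972²
eq3: (x − 7.619)² + (y − 43.893)² = 90.2119007613²
eq3−eq1, eq3−eq2 (x²,y² cancel):
  -79.948·x − 82.030·y = 213.079700
  25.326·x − 78.410·y = 4177.598745
det = -79.948·-78.410 − -82.030·25.326 = 8346.214460
x = (213.079700·-78.410 − -82.030·4177.598745) / 8346.214460 = 39.057329
y = (-79.948·4177.598745 − 213.079700·25.326) / 8346.214460 = -40.663599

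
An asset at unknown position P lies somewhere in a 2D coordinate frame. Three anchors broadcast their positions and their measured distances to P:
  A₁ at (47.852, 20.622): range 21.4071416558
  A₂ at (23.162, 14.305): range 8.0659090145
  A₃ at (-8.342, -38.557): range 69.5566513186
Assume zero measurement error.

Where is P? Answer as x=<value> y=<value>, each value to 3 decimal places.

eq1: (x − 47.852)² + (y − 20.622)² = 21.4071416558²
eq2: (x − 23.162)² + (y − 14.305)² = 8.0659090145²
eq3: (x + 8.342)² + (y + 38.557)² = 69.5566513186²
eq3−eq2, eq3−eq1 (x²,y² cancel):
  63.008·x + 105.724·y = 3957.948910
  112.388·x + 118.358·y = 5538.711604
det = 63.008·118.358 − 105.724·112.388 = -4424.608048
x = (3957.948910·118.358 − 105.724·5538.711604) / -4424.608048 = 26.470102
y = (63.008·5538.711604 − 3957.948910·112.388) / -4424.608048 = 21.661313

x=26.470 y=21.661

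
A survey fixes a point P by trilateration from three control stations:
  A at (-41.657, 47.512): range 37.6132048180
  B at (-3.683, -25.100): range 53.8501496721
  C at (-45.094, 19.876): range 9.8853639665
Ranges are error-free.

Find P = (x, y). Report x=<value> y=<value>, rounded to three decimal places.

x=-44.516 y=10.008

eq1: (x + 41.657)² + (y − 47.512)² = 37.6132048180²
eq2: (x + 3.683)² + (y + 25.100)² = 53.8501496721²
eq3: (x + 45.094)² + (y − 19.876)² = 9.8853639665²
eq2−eq1, eq2−eq3 (x²,y² cancel):
  -75.948·x + 145.224·y = 4834.206747
  -82.822·x + 89.952·y = 4587.067922
det = -75.948·89.952 − 145.224·-82.822 = 5196.067632
x = (4834.206747·89.952 − 145.224·4587.067922) / 5196.067632 = -44.515546
y = (-75.948·4587.067922 − 4834.206747·-82.822) / 5196.067632 = 10.007575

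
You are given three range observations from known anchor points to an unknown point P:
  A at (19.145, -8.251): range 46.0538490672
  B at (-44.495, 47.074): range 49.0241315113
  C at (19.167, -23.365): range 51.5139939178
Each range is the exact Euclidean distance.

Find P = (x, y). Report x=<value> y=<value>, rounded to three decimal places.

eq1: (x − 19.145)² + (y + 8.251)² = 46.0538490672²
eq2: (x + 44.495)² + (y − 47.074)² = 49.0241315113²
eq3: (x − 19.167)² + (y + 23.365)² = 51.5139939178²
eq1−eq2, eq1−eq3 (x²,y² cancel):
  -127.280·x + 110.650·y = 3478.748018
  0.044·x − 30.228·y = -54.047467
det = -127.280·-30.228 − 110.650·0.044 = 3842.551240
x = (3478.748018·-30.228 − 110.650·-54.047467) / 3842.551240 = -25.809739
y = (-127.280·-54.047467 − 3478.748018·0.044) / 3842.551240 = 1.750425

x=-25.810 y=1.750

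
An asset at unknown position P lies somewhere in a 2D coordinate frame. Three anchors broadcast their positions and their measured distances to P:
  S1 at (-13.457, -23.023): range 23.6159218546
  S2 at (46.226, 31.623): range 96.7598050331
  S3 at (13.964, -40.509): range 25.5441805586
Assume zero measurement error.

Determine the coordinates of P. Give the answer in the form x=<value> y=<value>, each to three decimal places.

eq1: (x + 13.457)² + (y + 23.023)² = 23.6159218546²
eq2: (x − 46.226)² + (y − 31.623)² = 96.7598050331²
eq3: (x − 13.964)² + (y + 40.509)² = 25.5441805586²
eq1−eq2, eq1−eq3 (x²,y² cancel):
  119.366·x + 109.292·y = -6379.040278
  54.842·x − 34.972·y = 1030.029604
det = 119.366·-34.972 − 109.292·54.842 = -10168.259616
x = (-6379.040278·-34.972 − 109.292·1030.029604) / -10168.259616 = -10.868507
y = (119.366·1030.029604 − -6379.040278·54.842) / -10168.259616 = -46.496633

x=-10.869 y=-46.497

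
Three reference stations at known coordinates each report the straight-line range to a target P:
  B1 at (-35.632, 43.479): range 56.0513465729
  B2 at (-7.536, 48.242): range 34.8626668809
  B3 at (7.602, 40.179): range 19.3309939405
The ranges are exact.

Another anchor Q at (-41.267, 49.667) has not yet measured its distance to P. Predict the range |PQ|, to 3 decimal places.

eq1: (x + 35.632)² + (y − 43.479)² = 56.0513465729²
eq2: (x + 7.536)² + (y − 48.242)² = 34.8626668809²
eq3: (x − 7.602)² + (y − 40.179)² = 19.3309939405²
eq3−eq1, eq3−eq2 (x²,y² cancel):
  -86.468·x + 6.600·y = -1280.145706
  -30.276·x + 16.126·y = -129.778800
det = -86.468·16.126 − 6.600·-30.276 = -1194.561368
x = (-1280.145706·16.126 − 6.600·-129.778800) / -1194.561368 = 16.564314
y = (-86.468·-129.778800 − -1280.145706·-30.276) / -1194.561368 = 23.051121
|P − Q| = √((16.564314 − -41.267)² + (23.051121 − 49.667)²) = 63.662123

63.662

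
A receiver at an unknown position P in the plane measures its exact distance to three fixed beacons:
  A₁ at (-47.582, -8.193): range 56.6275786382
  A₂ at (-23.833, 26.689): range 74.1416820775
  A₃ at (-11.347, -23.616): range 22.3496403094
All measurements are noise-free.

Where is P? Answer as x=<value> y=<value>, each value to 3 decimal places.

x=-4.438 y=-44.871

eq1: (x + 47.582)² + (y + 8.193)² = 56.6275786382²
eq2: (x + 23.833)² + (y − 26.689)² = 74.1416820775²
eq3: (x + 11.347)² + (y + 23.616)² = 22.3496403094²
eq2−eq3, eq2−eq1 (x²,y² cancel):
  24.972·x − 100.610·y = 4403.637854
  -47.498·x − 69.764·y = 3341.163722
det = 24.972·-69.764 − -100.610·-47.498 = -6520.920388
x = (4403.637854·-69.764 − -100.610·3341.163722) / -6520.920388 = -4.437884
y = (24.972·3341.163722 − 4403.637854·-47.498) / -6520.920388 = -44.870895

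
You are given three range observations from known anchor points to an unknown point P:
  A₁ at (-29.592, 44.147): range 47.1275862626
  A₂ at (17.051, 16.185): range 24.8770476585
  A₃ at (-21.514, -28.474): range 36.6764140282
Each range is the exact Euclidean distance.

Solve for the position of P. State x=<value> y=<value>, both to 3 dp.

eq1: (x + 29.592)² + (y − 44.147)² = 47.1275862626²
eq2: (x − 17.051)² + (y − 16.185)² = 24.8770476585²
eq3: (x + 21.514)² + (y + 28.474)² = 36.6764140282²
eq1−eq2, eq1−eq3 (x²,y² cancel):
  93.286·x − 55.924·y = -669.811360
  16.156·x − 145.242·y = -675.173160
det = 93.286·-145.242 − -55.924·16.156 = -12645.537068
x = (-669.811360·-145.242 − -55.924·-675.173160) / -12645.537068 = -4.707302
y = (93.286·-675.173160 − -669.811360·16.156) / -12645.537068 = 4.124991

x=-4.707 y=4.125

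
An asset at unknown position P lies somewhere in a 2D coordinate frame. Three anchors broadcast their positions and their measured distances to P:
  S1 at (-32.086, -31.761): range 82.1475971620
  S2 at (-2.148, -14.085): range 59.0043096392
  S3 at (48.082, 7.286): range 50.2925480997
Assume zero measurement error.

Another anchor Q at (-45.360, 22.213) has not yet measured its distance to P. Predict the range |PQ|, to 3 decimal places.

eq1: (x + 32.086)² + (y + 31.761)² = 82.1475971620²
eq2: (x + 2.148)² + (y + 14.085)² = 59.0043096392²
eq3: (x − 48.082)² + (y − 7.286)² = 50.2925480997²
eq3−eq1, eq3−eq2 (x²,y² cancel):
  -160.336·x − 78.094·y = -4545.579328
  -100.460·x − 42.742·y = -3114.131553
det = -160.336·-42.742 − -78.094·-100.460 = -992.241928
x = (-4545.579328·-42.742 − -78.094·-3114.131553) / -992.241928 = 49.290235
y = (-160.336·-3114.131553 − -4545.579328·-100.460) / -992.241928 = -42.992033
|P − Q| = √((49.290235 − -45.360)² + (-42.992033 − 22.213)²) = 114.936344

114.936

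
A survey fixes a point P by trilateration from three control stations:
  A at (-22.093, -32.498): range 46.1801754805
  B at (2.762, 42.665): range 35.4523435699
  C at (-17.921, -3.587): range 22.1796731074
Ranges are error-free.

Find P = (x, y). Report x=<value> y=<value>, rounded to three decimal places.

eq1: (x + 22.093)² + (y + 32.498)² = 46.1801754805²
eq2: (x − 2.762)² + (y − 42.665)² = 35.4523435699²
eq3: (x + 17.921)² + (y + 3.587)² = 22.1796731074²
eq3−eq1, eq3−eq2 (x²,y² cancel):
  -8.344·x − 57.822·y = -430.478865
  41.366·x + 92.504·y = 728.971294
det = -8.344·92.504 − -57.822·41.366 = 1620.011476
x = (-430.478865·92.504 − -57.822·728.971294) / 1620.011476 = 1.437991
y = (-8.344·728.971294 − -430.478865·41.366) / 1620.011476 = 7.237388

x=1.438 y=7.237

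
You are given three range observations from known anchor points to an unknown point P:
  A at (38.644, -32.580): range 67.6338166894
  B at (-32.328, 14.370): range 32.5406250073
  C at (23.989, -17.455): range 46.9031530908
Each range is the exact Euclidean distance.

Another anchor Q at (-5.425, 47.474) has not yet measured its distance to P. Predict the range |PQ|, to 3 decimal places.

25.528

eq1: (x − 38.644)² + (y + 32.580)² = 67.6338166894²
eq2: (x + 32.328)² + (y − 14.370)² = 32.5406250073²
eq3: (x − 23.989)² + (y + 17.455)² = 46.9031530908²
eq3−eq1, eq3−eq2 (x²,y² cancel):
  29.310·x − 30.250·y = -699.761400
  -112.634·x + 63.650·y = 1512.460832
det = 29.310·63.650 − -30.250·-112.634 = -1541.597000
x = (-699.761400·63.650 − -30.250·1512.460832) / -1541.597000 = -0.786280
y = (29.310·1512.460832 − -699.761400·-112.634) / -1541.597000 = 22.370761
|P − Q| = √((-0.786280 − -5.425)² + (22.370761 − 47.474)²) = 25.528226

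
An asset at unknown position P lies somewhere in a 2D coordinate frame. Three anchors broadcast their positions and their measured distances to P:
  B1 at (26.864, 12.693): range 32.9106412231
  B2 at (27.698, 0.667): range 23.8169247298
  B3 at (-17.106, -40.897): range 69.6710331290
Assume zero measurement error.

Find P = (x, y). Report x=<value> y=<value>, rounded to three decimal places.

eq1: (x − 26.864)² + (y − 12.693)² = 32.9106412231²
eq2: (x − 27.698)² + (y − 0.667)² = 23.8169247298²
eq3: (x + 17.106)² + (y + 40.897)² = 69.6710331290²
eq1−eq3, eq1−eq2 (x²,y² cancel):
  -87.940·x − 107.180·y = -2688.549452
  1.668·x − 24.052·y = 400.701750
det = -87.940·-24.052 − -107.180·1.668 = 2293.909120
x = (-2688.549452·-24.052 − -107.180·400.701750) / 2293.909120 = 46.912148
y = (-87.940·400.701750 − -2688.549452·1.668) / 2293.909120 = -13.406465

x=46.912 y=-13.406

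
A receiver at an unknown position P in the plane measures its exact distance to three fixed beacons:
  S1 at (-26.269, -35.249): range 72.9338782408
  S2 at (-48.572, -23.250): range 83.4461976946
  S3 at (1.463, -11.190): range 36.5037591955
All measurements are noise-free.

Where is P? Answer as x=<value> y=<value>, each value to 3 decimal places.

x=24.419 y=17.192

eq1: (x + 26.269)² + (y + 35.249)² = 72.9338782408²
eq2: (x + 48.572)² + (y + 23.250)² = 83.4461976946²
eq3: (x − 1.463)² + (y + 11.190)² = 36.5037591955²
eq3−eq1, eq3−eq2 (x²,y² cancel):
  -55.464·x − 48.118·y = -2181.630267
  -100.070·x − 24.120·y = -2858.298259
det = -55.464·-24.120 − -48.118·-100.070 = -3477.376580
x = (-2181.630267·-24.120 − -48.118·-2858.298259) / -3477.376580 = 24.419177
y = (-55.464·-2858.298259 − -2181.630267·-100.070) / -3477.376580 = 17.192008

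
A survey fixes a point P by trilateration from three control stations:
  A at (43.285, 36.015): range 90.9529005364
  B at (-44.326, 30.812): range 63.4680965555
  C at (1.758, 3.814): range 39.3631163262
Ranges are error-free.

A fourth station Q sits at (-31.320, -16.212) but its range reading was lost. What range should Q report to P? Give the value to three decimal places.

15.801

eq1: (x − 43.285)² + (y − 36.015)² = 90.9529005364²
eq2: (x + 44.326)² + (y − 30.812)² = 63.4680965555²
eq3: (x − 1.758)² + (y − 3.814)² = 39.3631163262²
eq1−eq2, eq1−eq3 (x²,y² cancel):
  -175.222·x − 10.406·y = 3987.733006
  -83.054·x − 64.402·y = 3569.940899
det = -175.222·-64.402 − -10.406·-83.054 = 10420.387320
x = (3987.733006·-64.402 − -10.406·3569.940899) / 10420.387320 = -21.080711
y = (-175.222·3569.940899 − 3987.733006·-83.054) / 10420.387320 = -28.246072
|P − Q| = √((-21.080711 − -31.320)² + (-28.246072 − -16.212)²) = 15.800694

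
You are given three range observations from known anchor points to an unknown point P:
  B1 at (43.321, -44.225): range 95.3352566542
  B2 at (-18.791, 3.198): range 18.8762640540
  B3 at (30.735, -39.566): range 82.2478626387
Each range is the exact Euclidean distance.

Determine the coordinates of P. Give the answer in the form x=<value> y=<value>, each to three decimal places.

eq1: (x − 43.321)² + (y + 44.225)² = 95.3352566542²
eq2: (x + 18.791)² + (y − 3.198)² = 18.8762640540²
eq3: (x − 30.735)² + (y + 39.566)² = 82.2478626387²
eq3−eq2, eq3−eq1 (x²,y² cancel):
  -99.052·x + 85.528·y = 4261.617868
  25.172·x − 9.318·y = -1001.649168
det = -99.052·-9.318 − 85.528·25.172 = -1229.944280
x = (4261.617868·-9.318 − 85.528·-1001.649168) / -1229.944280 = -37.366973
y = (-99.052·-1001.649168 − 4261.617868·25.172) / -1229.944280 = 6.551591

x=-37.367 y=6.552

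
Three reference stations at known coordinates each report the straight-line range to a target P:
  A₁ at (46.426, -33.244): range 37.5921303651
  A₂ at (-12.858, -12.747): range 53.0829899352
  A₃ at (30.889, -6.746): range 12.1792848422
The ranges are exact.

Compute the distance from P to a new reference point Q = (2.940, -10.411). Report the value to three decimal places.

eq1: (x − 46.426)² + (y + 33.244)² = 37.5921303651²
eq2: (x + 12.858)² + (y + 12.747)² = 53.0829899352²
eq3: (x − 30.889)² + (y + 6.746)² = 12.1792848422²
eq2−eq1, eq2−eq3 (x²,y² cancel):
  118.568·x − 40.994·y = 4337.358394
  87.494·x + 12.002·y = 3341.293505
det = 118.568·12.002 − -40.994·87.494 = 5009.782172
x = (4337.358394·12.002 − -40.994·3341.293505) / 5009.782172 = 37.732172
y = (118.568·3341.293505 − 4337.358394·87.494) / 5009.782172 = 3.329018
|P − Q| = √((37.732172 − 2.940)² + (3.329018 − -10.411)²) = 37.406995

37.407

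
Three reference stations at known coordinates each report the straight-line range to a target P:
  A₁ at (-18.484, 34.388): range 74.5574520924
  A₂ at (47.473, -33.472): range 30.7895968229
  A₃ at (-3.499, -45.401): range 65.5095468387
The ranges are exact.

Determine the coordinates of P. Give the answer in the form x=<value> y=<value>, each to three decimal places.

eq1: (x + 18.484)² + (y − 34.388)² = 74.5574520924²
eq2: (x − 47.473)² + (y + 33.472)² = 30.7895968229²
eq3: (x + 3.499)² + (y + 45.401)² = 65.5095468387²
eq3−eq1, eq3−eq2 (x²,y² cancel):
  -29.970·x + 159.578·y = -1816.613938
  101.944·x + 23.858·y = 4644.068165
det = -29.970·23.858 − 159.578·101.944 = -16983.043892
x = (-1816.613938·23.858 − 159.578·4644.068165) / -16983.043892 = 46.189122
y = (-29.970·4644.068165 − -1816.613938·101.944) / -16983.043892 = -2.709183

x=46.189 y=-2.709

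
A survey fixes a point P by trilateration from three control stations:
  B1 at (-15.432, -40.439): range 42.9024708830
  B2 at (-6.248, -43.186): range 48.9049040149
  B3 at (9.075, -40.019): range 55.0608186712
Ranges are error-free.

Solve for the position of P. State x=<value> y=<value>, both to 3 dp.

eq1: (x + 15.432)² + (y + 40.439)² = 42.9024708830²
eq2: (x + 6.248)² + (y + 43.186)² = 48.9049040149²
eq3: (x − 9.075)² + (y + 40.019)² = 55.0608186712²
eq3−eq1, eq3−eq2 (x²,y² cancel):
  -49.014·x − 0.840·y = 1380.655104
  -30.646·x − 6.334·y = 860.196230
det = -49.014·-6.334 − -0.840·-30.646 = 284.712036
x = (1380.655104·-6.334 − -0.840·860.196230) / 284.712036 = -28.177610
y = (-49.014·860.196230 − 1380.655104·-30.646) / 284.712036 = 0.526491

x=-28.178 y=0.526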